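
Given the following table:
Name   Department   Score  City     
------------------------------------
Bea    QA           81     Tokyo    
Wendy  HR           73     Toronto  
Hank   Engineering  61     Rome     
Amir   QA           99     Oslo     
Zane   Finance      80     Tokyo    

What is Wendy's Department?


Row 2: Wendy
Department = HR

ANSWER: HR


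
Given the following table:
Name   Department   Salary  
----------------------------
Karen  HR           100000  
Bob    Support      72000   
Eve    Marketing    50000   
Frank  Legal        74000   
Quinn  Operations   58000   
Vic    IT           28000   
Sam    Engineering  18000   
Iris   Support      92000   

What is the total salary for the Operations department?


Operations department members:
  Quinn: 58000
Total = 58000 = 58000

ANSWER: 58000


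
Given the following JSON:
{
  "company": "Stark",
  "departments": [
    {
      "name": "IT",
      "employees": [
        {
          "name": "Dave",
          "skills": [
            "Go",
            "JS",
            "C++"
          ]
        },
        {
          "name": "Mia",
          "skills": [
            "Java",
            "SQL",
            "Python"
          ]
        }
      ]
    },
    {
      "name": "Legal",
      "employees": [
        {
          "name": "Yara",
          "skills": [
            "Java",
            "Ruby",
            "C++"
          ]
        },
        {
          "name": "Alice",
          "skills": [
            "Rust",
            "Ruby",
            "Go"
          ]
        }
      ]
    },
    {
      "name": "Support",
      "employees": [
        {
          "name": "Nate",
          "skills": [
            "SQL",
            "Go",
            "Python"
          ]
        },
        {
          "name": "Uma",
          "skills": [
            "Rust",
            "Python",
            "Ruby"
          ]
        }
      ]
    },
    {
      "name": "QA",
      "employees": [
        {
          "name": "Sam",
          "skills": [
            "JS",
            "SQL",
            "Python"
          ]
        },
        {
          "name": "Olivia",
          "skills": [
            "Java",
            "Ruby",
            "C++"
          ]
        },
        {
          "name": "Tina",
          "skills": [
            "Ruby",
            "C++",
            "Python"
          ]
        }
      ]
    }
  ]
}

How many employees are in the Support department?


Path: departments[2].employees
Count: 2

ANSWER: 2


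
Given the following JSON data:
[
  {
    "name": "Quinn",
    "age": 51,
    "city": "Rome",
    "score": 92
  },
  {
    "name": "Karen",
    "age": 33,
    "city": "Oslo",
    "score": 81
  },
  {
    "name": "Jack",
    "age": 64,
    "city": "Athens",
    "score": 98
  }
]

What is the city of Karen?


Looking up record where name = Karen
Record index: 1
Field 'city' = Oslo

ANSWER: Oslo


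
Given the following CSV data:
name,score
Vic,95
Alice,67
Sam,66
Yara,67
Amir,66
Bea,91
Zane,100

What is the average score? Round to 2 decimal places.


Scores: 95, 67, 66, 67, 66, 91, 100
Sum = 552
Count = 7
Average = 552 / 7 = 78.86

ANSWER: 78.86


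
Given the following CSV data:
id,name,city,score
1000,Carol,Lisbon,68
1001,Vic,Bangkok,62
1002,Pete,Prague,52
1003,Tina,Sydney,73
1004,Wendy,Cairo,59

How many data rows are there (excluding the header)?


Counting rows (excluding header):
Header: id,name,city,score
Data rows: 5

ANSWER: 5


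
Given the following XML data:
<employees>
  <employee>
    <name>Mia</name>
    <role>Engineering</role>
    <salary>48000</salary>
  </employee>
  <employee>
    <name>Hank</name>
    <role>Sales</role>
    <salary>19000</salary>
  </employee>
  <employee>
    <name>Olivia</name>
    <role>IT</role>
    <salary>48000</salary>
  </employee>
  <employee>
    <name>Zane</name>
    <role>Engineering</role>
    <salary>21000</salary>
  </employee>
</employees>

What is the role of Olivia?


Searching for <employee> with <name>Olivia</name>
Found at position 3
<role>IT</role>

ANSWER: IT


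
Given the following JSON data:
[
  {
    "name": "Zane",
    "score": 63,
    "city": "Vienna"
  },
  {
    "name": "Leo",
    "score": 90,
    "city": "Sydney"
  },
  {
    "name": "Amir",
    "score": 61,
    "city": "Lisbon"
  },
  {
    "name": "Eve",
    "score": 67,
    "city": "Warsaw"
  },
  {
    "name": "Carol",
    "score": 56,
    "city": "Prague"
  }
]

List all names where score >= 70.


Filtering records where score >= 70:
  Zane (score=63) -> no
  Leo (score=90) -> YES
  Amir (score=61) -> no
  Eve (score=67) -> no
  Carol (score=56) -> no


ANSWER: Leo


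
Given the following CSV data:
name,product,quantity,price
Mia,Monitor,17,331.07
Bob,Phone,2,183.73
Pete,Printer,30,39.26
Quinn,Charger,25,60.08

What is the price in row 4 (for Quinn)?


Row 4: Quinn
Column 'price' = 60.08

ANSWER: 60.08


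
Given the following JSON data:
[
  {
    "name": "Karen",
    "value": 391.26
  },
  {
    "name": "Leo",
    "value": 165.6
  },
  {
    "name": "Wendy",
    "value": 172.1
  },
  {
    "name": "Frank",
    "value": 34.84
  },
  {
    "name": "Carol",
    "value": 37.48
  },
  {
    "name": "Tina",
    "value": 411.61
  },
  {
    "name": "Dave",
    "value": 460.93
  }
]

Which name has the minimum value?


Comparing values:
  Karen: 391.26
  Leo: 165.6
  Wendy: 172.1
  Frank: 34.84
  Carol: 37.48
  Tina: 411.61
  Dave: 460.93
Minimum: Frank (34.84)

ANSWER: Frank


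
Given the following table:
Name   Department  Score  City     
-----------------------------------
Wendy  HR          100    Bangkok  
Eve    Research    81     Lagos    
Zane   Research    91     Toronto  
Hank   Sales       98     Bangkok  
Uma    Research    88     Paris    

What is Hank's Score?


Row 4: Hank
Score = 98

ANSWER: 98


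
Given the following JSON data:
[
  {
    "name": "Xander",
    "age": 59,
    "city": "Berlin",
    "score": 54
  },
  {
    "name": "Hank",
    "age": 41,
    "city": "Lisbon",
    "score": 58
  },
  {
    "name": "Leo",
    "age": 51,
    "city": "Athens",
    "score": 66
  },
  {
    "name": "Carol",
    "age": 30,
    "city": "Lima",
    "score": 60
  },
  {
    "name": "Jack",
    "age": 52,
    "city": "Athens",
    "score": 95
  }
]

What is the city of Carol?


Looking up record where name = Carol
Record index: 3
Field 'city' = Lima

ANSWER: Lima


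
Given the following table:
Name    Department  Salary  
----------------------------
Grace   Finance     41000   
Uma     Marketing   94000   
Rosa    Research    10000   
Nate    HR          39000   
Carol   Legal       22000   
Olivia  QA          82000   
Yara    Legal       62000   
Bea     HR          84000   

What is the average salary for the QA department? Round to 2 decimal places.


QA department members:
  Olivia: 82000
Sum = 82000
Count = 1
Average = 82000 / 1 = 82000.00

ANSWER: 82000.00


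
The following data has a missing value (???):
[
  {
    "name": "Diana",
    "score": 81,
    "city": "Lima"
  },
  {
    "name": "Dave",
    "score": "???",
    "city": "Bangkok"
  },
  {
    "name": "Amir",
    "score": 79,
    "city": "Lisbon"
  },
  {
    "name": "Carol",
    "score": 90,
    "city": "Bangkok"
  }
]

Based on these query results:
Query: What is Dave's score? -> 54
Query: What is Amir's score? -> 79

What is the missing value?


The missing value is Dave's score
From query: Dave's score = 54

ANSWER: 54


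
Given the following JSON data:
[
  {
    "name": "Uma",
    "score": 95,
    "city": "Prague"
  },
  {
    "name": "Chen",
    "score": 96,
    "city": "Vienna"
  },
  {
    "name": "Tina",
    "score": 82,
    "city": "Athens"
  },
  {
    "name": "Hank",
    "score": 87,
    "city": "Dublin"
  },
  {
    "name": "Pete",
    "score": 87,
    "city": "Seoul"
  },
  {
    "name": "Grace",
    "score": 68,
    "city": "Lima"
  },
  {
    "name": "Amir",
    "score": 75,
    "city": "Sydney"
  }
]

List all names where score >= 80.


Filtering records where score >= 80:
  Uma (score=95) -> YES
  Chen (score=96) -> YES
  Tina (score=82) -> YES
  Hank (score=87) -> YES
  Pete (score=87) -> YES
  Grace (score=68) -> no
  Amir (score=75) -> no


ANSWER: Uma, Chen, Tina, Hank, Pete


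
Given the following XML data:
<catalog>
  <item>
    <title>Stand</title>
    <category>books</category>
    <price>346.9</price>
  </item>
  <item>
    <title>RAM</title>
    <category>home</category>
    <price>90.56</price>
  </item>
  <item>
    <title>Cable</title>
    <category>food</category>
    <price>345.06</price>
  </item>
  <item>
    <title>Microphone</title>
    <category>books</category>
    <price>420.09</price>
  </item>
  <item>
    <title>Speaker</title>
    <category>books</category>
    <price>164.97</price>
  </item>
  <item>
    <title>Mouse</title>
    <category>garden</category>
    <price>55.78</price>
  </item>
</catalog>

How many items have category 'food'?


Scanning <item> elements for <category>food</category>:
  Item 3: Cable -> MATCH
Count: 1

ANSWER: 1


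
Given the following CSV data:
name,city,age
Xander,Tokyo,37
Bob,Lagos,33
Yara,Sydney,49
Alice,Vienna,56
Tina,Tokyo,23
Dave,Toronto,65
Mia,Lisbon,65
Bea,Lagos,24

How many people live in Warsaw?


Scanning city column for 'Warsaw':
Total matches: 0

ANSWER: 0


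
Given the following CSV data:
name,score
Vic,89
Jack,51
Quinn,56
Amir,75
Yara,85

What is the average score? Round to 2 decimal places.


Scores: 89, 51, 56, 75, 85
Sum = 356
Count = 5
Average = 356 / 5 = 71.20

ANSWER: 71.20


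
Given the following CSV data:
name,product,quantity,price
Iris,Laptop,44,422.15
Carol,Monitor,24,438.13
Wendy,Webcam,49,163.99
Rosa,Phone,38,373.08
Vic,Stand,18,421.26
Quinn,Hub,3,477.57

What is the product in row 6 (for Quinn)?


Row 6: Quinn
Column 'product' = Hub

ANSWER: Hub


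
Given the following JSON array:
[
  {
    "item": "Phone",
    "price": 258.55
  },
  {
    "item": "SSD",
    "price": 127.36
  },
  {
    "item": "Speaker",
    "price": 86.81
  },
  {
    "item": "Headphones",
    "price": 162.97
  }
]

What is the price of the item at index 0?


Array index 0 -> Phone
price = 258.55

ANSWER: 258.55


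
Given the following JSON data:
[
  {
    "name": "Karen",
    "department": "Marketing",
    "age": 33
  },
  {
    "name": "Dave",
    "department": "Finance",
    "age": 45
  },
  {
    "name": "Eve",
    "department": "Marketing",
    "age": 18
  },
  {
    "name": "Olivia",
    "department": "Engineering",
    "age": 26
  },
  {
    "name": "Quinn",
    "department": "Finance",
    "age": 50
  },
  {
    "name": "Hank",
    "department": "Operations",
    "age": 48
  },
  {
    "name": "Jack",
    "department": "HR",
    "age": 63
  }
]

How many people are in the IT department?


Scanning records for department = IT
  No matches found
Count: 0

ANSWER: 0


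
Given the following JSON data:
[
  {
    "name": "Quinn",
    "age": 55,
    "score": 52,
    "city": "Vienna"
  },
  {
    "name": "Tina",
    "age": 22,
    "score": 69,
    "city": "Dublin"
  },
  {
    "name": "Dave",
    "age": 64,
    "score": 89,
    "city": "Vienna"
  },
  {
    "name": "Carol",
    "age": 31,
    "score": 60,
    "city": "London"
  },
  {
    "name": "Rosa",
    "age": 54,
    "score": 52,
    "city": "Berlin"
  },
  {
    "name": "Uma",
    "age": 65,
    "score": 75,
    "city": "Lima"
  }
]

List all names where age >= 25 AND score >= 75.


Checking both conditions:
  Quinn (age=55, score=52) -> no
  Tina (age=22, score=69) -> no
  Dave (age=64, score=89) -> YES
  Carol (age=31, score=60) -> no
  Rosa (age=54, score=52) -> no
  Uma (age=65, score=75) -> YES


ANSWER: Dave, Uma


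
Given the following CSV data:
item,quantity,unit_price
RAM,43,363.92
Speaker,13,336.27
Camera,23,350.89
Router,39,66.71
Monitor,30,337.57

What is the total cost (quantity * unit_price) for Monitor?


Row: Monitor
quantity = 30
unit_price = 337.57
total = 30 * 337.57 = 10127.1

ANSWER: 10127.1


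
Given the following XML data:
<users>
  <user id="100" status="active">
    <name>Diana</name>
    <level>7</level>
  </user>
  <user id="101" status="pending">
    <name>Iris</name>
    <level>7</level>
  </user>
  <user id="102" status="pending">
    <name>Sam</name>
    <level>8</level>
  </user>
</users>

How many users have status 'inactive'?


Counting users with status='inactive':
Count: 0

ANSWER: 0


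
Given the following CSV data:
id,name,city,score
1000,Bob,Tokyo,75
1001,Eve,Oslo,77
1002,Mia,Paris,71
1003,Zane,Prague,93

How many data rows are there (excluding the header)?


Counting rows (excluding header):
Header: id,name,city,score
Data rows: 4

ANSWER: 4


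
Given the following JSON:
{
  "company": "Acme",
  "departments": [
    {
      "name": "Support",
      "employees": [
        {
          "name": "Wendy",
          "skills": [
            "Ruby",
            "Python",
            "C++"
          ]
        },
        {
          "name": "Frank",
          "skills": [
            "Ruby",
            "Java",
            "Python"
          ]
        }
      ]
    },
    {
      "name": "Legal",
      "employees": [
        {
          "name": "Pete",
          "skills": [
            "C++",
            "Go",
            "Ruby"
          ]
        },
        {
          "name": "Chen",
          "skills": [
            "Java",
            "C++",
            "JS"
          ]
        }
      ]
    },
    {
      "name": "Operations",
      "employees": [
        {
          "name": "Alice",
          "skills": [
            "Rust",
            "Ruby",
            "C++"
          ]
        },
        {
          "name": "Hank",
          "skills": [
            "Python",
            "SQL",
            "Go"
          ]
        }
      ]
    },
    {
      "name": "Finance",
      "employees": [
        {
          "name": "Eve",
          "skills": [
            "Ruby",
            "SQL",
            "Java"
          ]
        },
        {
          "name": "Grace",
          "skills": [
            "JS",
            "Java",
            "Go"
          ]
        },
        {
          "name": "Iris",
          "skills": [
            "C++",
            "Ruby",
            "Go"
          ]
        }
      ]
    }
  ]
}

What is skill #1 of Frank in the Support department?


Path: departments[0].employees[1].skills[0]
Value: Ruby

ANSWER: Ruby


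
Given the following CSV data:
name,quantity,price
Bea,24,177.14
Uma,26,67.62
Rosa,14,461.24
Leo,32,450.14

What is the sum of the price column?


Values in 'price' column:
  Row 1: 177.14
  Row 2: 67.62
  Row 3: 461.24
  Row 4: 450.14
Sum = 177.14 + 67.62 + 461.24 + 450.14 = 1156.14

ANSWER: 1156.14


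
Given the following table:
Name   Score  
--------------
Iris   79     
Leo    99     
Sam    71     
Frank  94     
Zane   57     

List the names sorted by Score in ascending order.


Sorting by Score (ascending):
  Zane: 57
  Sam: 71
  Iris: 79
  Frank: 94
  Leo: 99


ANSWER: Zane, Sam, Iris, Frank, Leo


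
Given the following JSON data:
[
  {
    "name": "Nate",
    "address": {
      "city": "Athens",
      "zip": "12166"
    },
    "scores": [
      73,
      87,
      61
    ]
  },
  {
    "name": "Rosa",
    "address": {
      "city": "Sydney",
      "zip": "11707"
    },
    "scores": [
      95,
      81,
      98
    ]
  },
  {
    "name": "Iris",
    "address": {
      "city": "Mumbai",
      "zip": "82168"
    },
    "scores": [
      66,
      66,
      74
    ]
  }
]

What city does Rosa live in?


Path: records[1].address.city
Value: Sydney

ANSWER: Sydney


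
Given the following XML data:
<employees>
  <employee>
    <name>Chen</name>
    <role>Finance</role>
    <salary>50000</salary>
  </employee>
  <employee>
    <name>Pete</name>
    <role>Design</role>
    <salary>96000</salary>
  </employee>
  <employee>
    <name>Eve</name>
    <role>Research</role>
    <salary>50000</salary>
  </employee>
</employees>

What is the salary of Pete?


Searching for <employee> with <name>Pete</name>
Found at position 2
<salary>96000</salary>

ANSWER: 96000


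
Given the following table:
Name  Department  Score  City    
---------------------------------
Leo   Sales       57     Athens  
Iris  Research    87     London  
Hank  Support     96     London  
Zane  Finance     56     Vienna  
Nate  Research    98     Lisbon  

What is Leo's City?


Row 1: Leo
City = Athens

ANSWER: Athens


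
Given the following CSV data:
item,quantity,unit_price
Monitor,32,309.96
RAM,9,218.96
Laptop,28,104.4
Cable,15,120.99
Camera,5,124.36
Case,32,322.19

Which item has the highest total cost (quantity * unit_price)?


Computing row totals:
  Monitor: 9918.72
  RAM: 1970.64
  Laptop: 2923.2
  Cable: 1814.85
  Camera: 621.8
  Case: 10310.08
Maximum: Case (10310.08)

ANSWER: Case


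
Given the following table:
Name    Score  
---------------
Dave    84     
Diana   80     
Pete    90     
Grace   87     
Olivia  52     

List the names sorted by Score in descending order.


Sorting by Score (descending):
  Pete: 90
  Grace: 87
  Dave: 84
  Diana: 80
  Olivia: 52


ANSWER: Pete, Grace, Dave, Diana, Olivia


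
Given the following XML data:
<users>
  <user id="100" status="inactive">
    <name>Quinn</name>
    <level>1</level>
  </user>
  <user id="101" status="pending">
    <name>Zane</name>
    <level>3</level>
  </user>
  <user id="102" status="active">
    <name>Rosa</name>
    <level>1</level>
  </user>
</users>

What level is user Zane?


Finding user: Zane
<level>3</level>

ANSWER: 3


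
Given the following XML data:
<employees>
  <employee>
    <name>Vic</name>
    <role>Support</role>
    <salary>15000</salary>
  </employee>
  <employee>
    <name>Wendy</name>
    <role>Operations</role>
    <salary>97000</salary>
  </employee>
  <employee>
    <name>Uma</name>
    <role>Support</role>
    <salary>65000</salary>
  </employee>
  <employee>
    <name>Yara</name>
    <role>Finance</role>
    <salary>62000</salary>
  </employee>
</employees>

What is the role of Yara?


Searching for <employee> with <name>Yara</name>
Found at position 4
<role>Finance</role>

ANSWER: Finance


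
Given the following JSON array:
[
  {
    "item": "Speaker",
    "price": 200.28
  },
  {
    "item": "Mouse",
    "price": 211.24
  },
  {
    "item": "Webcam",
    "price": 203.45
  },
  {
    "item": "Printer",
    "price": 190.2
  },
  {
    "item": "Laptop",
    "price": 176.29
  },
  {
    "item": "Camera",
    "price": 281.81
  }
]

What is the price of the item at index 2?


Array index 2 -> Webcam
price = 203.45

ANSWER: 203.45


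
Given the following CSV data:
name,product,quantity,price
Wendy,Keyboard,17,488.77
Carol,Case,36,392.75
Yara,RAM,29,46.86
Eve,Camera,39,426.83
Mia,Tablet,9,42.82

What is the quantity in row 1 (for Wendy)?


Row 1: Wendy
Column 'quantity' = 17

ANSWER: 17


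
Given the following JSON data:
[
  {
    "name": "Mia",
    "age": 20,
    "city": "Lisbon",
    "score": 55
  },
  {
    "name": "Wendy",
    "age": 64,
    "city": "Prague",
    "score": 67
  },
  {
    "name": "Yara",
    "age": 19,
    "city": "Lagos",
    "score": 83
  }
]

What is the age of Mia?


Looking up record where name = Mia
Record index: 0
Field 'age' = 20

ANSWER: 20


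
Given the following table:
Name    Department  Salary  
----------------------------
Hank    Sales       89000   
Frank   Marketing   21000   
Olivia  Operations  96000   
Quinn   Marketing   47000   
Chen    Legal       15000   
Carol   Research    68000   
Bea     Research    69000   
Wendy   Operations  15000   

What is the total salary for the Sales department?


Sales department members:
  Hank: 89000
Total = 89000 = 89000

ANSWER: 89000


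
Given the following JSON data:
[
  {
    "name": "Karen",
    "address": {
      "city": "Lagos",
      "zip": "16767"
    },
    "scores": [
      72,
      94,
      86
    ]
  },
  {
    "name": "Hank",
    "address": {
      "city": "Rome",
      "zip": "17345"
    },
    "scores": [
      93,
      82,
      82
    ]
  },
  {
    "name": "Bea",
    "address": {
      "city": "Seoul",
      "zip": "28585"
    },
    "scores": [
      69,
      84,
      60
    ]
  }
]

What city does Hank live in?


Path: records[1].address.city
Value: Rome

ANSWER: Rome


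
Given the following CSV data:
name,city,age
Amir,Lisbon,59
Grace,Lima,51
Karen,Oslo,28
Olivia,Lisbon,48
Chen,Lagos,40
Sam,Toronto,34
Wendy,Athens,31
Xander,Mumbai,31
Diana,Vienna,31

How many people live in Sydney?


Scanning city column for 'Sydney':
Total matches: 0

ANSWER: 0


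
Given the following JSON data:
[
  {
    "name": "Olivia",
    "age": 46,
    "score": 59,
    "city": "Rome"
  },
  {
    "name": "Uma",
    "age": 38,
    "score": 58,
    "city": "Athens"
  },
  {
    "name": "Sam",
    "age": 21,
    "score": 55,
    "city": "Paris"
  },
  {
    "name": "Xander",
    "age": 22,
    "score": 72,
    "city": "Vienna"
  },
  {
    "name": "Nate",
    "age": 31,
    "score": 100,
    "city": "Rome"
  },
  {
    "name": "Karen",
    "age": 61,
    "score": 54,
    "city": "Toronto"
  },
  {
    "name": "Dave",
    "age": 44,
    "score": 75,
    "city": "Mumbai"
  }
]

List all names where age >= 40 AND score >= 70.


Checking both conditions:
  Olivia (age=46, score=59) -> no
  Uma (age=38, score=58) -> no
  Sam (age=21, score=55) -> no
  Xander (age=22, score=72) -> no
  Nate (age=31, score=100) -> no
  Karen (age=61, score=54) -> no
  Dave (age=44, score=75) -> YES


ANSWER: Dave


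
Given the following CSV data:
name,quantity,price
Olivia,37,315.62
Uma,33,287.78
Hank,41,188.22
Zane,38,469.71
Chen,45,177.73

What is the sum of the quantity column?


Values in 'quantity' column:
  Row 1: 37
  Row 2: 33
  Row 3: 41
  Row 4: 38
  Row 5: 45
Sum = 37 + 33 + 41 + 38 + 45 = 194

ANSWER: 194


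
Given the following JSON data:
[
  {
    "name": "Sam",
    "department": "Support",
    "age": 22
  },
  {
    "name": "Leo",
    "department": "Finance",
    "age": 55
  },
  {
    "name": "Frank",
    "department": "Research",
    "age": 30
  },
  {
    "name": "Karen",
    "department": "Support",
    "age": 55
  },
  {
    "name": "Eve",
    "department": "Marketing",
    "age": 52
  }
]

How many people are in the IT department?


Scanning records for department = IT
  No matches found
Count: 0

ANSWER: 0


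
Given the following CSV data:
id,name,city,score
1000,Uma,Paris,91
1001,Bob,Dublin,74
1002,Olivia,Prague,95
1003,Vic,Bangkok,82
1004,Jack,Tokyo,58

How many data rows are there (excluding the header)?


Counting rows (excluding header):
Header: id,name,city,score
Data rows: 5

ANSWER: 5


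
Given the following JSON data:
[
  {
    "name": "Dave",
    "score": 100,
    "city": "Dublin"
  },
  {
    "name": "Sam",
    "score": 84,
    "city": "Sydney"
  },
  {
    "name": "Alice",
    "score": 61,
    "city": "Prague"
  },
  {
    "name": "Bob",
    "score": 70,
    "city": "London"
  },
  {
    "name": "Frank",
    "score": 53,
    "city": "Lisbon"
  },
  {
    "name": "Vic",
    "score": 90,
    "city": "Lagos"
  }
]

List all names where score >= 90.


Filtering records where score >= 90:
  Dave (score=100) -> YES
  Sam (score=84) -> no
  Alice (score=61) -> no
  Bob (score=70) -> no
  Frank (score=53) -> no
  Vic (score=90) -> YES


ANSWER: Dave, Vic


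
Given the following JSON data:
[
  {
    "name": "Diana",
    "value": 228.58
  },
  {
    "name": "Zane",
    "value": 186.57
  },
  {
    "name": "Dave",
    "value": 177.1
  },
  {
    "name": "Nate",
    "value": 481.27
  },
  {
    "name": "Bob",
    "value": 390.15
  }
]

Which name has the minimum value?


Comparing values:
  Diana: 228.58
  Zane: 186.57
  Dave: 177.1
  Nate: 481.27
  Bob: 390.15
Minimum: Dave (177.1)

ANSWER: Dave


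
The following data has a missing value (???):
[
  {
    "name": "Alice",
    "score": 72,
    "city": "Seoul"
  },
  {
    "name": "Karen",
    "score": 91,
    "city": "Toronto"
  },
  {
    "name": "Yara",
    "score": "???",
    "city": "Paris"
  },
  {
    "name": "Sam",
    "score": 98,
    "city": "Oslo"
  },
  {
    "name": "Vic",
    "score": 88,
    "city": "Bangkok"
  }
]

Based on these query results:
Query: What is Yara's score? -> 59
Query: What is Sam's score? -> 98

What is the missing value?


The missing value is Yara's score
From query: Yara's score = 59

ANSWER: 59


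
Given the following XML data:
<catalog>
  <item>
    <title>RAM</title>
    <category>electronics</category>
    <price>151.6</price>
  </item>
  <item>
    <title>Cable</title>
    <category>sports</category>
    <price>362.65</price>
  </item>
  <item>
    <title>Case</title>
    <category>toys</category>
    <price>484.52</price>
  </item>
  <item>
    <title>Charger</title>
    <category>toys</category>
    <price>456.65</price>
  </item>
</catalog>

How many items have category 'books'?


Scanning <item> elements for <category>books</category>:
Count: 0

ANSWER: 0


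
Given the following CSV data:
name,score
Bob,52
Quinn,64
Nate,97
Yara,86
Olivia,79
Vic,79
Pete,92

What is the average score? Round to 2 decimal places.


Scores: 52, 64, 97, 86, 79, 79, 92
Sum = 549
Count = 7
Average = 549 / 7 = 78.43

ANSWER: 78.43


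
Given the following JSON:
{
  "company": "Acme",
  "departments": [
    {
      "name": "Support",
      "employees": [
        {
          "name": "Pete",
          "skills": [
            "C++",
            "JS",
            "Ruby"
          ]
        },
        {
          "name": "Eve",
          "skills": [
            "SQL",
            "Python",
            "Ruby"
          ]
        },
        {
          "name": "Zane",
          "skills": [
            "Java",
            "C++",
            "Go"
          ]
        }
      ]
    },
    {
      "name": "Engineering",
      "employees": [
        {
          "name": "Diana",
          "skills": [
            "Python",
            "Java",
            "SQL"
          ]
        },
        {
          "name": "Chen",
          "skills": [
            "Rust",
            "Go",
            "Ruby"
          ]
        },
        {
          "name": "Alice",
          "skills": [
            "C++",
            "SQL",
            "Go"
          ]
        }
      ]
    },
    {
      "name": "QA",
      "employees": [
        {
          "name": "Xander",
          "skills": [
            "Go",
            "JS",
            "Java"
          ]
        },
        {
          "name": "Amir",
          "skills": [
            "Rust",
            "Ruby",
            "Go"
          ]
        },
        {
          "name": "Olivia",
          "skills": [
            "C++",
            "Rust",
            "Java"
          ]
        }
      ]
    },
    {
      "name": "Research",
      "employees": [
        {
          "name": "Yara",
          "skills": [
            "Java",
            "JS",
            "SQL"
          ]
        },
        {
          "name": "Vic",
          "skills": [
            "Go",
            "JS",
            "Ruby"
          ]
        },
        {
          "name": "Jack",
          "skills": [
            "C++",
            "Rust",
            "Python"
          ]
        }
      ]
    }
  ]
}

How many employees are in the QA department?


Path: departments[2].employees
Count: 3

ANSWER: 3


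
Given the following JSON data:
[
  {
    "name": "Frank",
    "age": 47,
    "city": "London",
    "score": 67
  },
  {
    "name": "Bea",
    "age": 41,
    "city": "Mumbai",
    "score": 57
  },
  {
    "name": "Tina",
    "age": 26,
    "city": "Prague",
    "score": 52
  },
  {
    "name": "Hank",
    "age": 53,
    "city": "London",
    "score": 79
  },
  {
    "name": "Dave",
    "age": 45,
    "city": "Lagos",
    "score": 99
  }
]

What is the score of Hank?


Looking up record where name = Hank
Record index: 3
Field 'score' = 79

ANSWER: 79


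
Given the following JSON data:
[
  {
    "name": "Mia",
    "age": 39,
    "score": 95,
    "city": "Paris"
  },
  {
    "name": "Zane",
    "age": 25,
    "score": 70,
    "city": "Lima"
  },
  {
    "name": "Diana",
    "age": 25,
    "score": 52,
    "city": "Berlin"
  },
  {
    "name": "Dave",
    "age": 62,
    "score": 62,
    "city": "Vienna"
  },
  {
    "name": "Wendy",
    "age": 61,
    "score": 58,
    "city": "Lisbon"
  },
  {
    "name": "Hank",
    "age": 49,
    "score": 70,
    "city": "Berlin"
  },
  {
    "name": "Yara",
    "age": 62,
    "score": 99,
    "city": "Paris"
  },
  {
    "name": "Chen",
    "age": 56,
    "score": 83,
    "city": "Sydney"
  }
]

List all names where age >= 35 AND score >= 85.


Checking both conditions:
  Mia (age=39, score=95) -> YES
  Zane (age=25, score=70) -> no
  Diana (age=25, score=52) -> no
  Dave (age=62, score=62) -> no
  Wendy (age=61, score=58) -> no
  Hank (age=49, score=70) -> no
  Yara (age=62, score=99) -> YES
  Chen (age=56, score=83) -> no


ANSWER: Mia, Yara


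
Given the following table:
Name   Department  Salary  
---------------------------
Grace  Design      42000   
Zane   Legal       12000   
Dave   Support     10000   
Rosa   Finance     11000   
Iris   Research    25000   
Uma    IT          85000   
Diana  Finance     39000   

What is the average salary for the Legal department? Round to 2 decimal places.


Legal department members:
  Zane: 12000
Sum = 12000
Count = 1
Average = 12000 / 1 = 12000.00

ANSWER: 12000.00


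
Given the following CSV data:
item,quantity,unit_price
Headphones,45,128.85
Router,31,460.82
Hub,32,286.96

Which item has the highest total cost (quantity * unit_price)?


Computing row totals:
  Headphones: 5798.25
  Router: 14285.42
  Hub: 9182.72
Maximum: Router (14285.42)

ANSWER: Router


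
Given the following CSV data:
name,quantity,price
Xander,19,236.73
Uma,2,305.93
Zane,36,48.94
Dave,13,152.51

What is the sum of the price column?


Values in 'price' column:
  Row 1: 236.73
  Row 2: 305.93
  Row 3: 48.94
  Row 4: 152.51
Sum = 236.73 + 305.93 + 48.94 + 152.51 = 744.11

ANSWER: 744.11


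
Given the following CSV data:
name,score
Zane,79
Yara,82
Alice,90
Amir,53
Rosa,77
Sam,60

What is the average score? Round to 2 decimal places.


Scores: 79, 82, 90, 53, 77, 60
Sum = 441
Count = 6
Average = 441 / 6 = 73.50

ANSWER: 73.50


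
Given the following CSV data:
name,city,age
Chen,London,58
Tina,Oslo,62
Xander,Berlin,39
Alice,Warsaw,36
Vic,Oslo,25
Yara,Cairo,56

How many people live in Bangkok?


Scanning city column for 'Bangkok':
Total matches: 0

ANSWER: 0


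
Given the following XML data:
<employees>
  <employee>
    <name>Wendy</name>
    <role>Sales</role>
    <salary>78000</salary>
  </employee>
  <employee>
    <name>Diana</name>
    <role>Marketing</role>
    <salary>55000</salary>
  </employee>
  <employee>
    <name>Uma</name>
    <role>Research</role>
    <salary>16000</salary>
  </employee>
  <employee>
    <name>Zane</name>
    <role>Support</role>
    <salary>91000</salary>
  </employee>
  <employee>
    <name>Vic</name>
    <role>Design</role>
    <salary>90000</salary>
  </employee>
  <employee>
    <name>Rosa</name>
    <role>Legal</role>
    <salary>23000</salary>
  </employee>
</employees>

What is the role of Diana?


Searching for <employee> with <name>Diana</name>
Found at position 2
<role>Marketing</role>

ANSWER: Marketing


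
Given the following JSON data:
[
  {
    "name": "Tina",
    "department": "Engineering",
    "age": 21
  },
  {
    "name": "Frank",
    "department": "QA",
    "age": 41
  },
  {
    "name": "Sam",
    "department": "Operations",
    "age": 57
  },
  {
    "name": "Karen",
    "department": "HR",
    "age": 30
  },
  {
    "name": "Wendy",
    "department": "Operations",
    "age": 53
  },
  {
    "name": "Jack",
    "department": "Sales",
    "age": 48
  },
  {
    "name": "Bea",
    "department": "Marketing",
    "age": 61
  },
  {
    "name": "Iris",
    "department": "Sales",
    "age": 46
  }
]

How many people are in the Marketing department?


Scanning records for department = Marketing
  Record 6: Bea
Count: 1

ANSWER: 1


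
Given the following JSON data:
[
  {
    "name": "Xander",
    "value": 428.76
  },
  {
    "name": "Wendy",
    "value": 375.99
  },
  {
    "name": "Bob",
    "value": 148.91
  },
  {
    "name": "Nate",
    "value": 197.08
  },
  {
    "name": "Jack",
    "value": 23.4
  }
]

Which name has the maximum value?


Comparing values:
  Xander: 428.76
  Wendy: 375.99
  Bob: 148.91
  Nate: 197.08
  Jack: 23.4
Maximum: Xander (428.76)

ANSWER: Xander


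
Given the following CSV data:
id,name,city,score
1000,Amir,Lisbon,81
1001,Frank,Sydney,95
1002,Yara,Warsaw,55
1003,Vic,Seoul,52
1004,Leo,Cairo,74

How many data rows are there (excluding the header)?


Counting rows (excluding header):
Header: id,name,city,score
Data rows: 5

ANSWER: 5


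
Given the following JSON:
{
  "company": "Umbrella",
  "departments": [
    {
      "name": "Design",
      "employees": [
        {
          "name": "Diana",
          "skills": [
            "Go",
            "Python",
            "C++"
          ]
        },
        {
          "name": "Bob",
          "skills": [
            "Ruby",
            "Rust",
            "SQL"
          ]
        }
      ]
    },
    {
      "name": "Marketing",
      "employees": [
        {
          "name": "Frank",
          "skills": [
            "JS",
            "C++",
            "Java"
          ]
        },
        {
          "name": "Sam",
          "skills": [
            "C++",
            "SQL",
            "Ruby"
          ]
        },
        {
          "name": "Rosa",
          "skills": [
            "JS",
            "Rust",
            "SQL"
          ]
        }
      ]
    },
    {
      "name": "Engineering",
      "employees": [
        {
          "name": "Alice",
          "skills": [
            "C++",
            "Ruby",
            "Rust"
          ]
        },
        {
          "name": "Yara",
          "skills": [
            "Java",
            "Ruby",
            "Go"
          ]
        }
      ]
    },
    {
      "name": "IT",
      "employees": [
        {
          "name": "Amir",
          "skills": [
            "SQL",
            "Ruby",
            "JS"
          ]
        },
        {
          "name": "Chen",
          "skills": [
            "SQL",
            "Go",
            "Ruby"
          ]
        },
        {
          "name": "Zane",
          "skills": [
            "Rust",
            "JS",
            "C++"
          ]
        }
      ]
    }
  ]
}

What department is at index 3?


Path: departments[3].name
Value: IT

ANSWER: IT


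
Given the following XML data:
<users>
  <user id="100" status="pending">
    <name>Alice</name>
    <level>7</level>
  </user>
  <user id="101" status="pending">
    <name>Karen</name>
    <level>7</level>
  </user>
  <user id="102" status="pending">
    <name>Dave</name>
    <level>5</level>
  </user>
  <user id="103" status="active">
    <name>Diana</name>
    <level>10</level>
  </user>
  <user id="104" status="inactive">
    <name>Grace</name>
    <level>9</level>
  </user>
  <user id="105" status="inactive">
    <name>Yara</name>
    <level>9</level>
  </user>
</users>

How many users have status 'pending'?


Counting users with status='pending':
  Alice (id=100) -> MATCH
  Karen (id=101) -> MATCH
  Dave (id=102) -> MATCH
Count: 3

ANSWER: 3


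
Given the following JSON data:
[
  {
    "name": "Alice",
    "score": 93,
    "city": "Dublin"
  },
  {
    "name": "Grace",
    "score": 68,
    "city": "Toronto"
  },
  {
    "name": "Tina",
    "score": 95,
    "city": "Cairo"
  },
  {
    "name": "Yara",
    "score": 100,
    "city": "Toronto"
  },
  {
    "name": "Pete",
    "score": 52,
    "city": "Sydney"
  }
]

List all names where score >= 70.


Filtering records where score >= 70:
  Alice (score=93) -> YES
  Grace (score=68) -> no
  Tina (score=95) -> YES
  Yara (score=100) -> YES
  Pete (score=52) -> no


ANSWER: Alice, Tina, Yara


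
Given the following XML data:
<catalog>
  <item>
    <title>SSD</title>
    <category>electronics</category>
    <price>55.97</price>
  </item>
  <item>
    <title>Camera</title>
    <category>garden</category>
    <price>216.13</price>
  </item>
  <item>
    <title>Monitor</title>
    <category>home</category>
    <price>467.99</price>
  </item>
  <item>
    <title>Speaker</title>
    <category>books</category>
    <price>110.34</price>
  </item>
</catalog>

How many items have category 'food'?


Scanning <item> elements for <category>food</category>:
Count: 0

ANSWER: 0


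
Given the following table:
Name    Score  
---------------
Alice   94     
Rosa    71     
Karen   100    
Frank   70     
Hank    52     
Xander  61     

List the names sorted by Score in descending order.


Sorting by Score (descending):
  Karen: 100
  Alice: 94
  Rosa: 71
  Frank: 70
  Xander: 61
  Hank: 52


ANSWER: Karen, Alice, Rosa, Frank, Xander, Hank


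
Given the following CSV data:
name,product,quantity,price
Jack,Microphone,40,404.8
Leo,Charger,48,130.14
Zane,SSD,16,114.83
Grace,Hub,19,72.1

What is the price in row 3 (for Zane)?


Row 3: Zane
Column 'price' = 114.83

ANSWER: 114.83


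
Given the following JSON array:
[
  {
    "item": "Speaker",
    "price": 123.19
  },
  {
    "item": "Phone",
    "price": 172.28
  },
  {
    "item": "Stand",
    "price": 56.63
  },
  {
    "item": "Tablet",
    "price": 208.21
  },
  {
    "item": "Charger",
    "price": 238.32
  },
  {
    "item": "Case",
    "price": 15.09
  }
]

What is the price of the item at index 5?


Array index 5 -> Case
price = 15.09

ANSWER: 15.09


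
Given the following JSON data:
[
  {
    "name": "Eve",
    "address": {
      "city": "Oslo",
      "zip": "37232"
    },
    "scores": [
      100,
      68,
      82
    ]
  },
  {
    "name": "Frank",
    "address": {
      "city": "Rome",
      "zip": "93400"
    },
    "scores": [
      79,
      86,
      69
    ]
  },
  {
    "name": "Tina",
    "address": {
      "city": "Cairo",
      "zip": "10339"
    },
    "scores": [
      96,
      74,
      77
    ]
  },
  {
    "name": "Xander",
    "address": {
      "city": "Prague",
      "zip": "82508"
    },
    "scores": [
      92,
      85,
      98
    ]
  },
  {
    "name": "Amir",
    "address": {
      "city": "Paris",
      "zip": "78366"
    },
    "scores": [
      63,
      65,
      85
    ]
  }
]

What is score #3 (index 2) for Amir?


Path: records[4].scores[2]
Value: 85

ANSWER: 85


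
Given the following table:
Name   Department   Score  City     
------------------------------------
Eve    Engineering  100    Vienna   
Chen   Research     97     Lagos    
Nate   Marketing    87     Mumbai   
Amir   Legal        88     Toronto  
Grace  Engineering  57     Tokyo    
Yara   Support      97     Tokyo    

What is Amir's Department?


Row 4: Amir
Department = Legal

ANSWER: Legal


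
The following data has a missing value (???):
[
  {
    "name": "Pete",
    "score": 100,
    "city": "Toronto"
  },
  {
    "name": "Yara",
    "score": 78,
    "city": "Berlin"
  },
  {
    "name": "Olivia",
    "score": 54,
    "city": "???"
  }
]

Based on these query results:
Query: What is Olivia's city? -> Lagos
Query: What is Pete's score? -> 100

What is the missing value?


The missing value is Olivia's city
From query: Olivia's city = Lagos

ANSWER: Lagos


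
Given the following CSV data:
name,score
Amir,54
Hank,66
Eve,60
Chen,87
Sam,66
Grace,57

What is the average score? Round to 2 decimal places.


Scores: 54, 66, 60, 87, 66, 57
Sum = 390
Count = 6
Average = 390 / 6 = 65.00

ANSWER: 65.00


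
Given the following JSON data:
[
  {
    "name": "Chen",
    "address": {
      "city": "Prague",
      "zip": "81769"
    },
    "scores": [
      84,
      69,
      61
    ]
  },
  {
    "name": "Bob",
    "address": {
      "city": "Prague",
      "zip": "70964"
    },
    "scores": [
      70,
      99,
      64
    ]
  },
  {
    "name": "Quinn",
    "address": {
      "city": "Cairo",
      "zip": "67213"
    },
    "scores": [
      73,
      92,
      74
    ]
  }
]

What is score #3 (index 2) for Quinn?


Path: records[2].scores[2]
Value: 74

ANSWER: 74
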